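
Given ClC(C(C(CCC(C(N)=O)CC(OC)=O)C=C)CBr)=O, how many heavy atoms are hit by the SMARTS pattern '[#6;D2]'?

The query [#6;D2] means: any carbon bonded to exactly two heavy atoms.
Check the 20 heavy atoms by environment: 5× C (D2) → match; 6× C (D3) → no; 2× C (D1) → no; 1× Br (D1) → no; 3× O (D1) → no; 1× O (D2) → no; 1× N (D1) → no; 1× Cl (D1) → no.
That gives 5 matching atoms.

5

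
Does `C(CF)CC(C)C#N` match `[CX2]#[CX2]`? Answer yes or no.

No

The pattern [CX2]#[CX2] describes a carbon-carbon triple bond — an alkyne.
The closest candidate here is a nitrile (-C#N), but the triple bond is C#N, not C#C. No other fragment satisfies the full query, so there is no match.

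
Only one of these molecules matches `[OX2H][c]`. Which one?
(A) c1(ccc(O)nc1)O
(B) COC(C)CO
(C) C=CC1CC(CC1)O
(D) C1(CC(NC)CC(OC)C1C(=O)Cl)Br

A

[OX2H][c] describes a hydroxyl oxygen attached to an aromatic carbon (a phenol).
(A) contains a hydroxyl group (-OH), which satisfies every atom and bond constraint.
(B) has a hydroxyl group (-OH) but the -OH is on an aliphatic carbon, not an aromatic c.
(C) has a hydroxyl group (-OH) but the -OH is on an aliphatic carbon, not an aromatic c.
(D) has a methoxy ether (-OCH3) but the oxygen has H0, not H1.
So the answer is (A).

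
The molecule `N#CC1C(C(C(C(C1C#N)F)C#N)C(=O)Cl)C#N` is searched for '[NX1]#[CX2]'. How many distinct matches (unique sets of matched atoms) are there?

4

[NX1]#[CX2] is the SMARTS for a nitrile: a nitrogen triple-bonded to a two-connected carbon.
The molecule carries 4 separate instances of a nitrile (-C#N) meeting every constraint; each maps to a distinct set of atoms, giving 4 matches.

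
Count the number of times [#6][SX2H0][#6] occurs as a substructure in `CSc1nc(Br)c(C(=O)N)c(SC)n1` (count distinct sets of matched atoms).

2

[#6][SX2H0][#6] is the SMARTS for a thioether: an aliphatic sulfur bridging two carbons with no H on the sulfur.
The molecule carries 2 separate instances of a methylthio ether (-SCH3) meeting every constraint; each maps to a distinct set of atoms, giving 2 matches.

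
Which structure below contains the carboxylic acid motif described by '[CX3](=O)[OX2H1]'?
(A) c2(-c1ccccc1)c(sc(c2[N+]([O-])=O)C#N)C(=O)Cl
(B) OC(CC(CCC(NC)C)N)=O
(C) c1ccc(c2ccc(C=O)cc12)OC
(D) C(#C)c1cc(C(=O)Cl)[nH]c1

[CX3](=O)[OX2H1] describes an sp2 carbon double-bonded to O and single-bonded to an -OH oxygen (a carboxylic acid).
(A) has an acyl chloride (-C(=O)Cl) but the carbonyl is bonded to Cl, not to an -OH oxygen.
(B) contains a carboxylic acid group (-C(=O)OH), which satisfies every atom and bond constraint.
(C) has an aldehyde (-CHO) but there is no singly-bonded oxygen on the carbonyl carbon.
(D) has an acyl chloride (-C(=O)Cl) but the carbonyl is bonded to Cl, not to an -OH oxygen.
So the answer is (B).

B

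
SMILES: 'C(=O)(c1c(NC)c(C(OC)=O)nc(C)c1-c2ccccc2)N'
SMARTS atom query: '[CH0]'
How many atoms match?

2

The query [CH0] means: aliphatic carbon with no attached hydrogen.
Check the 22 heavy atoms by environment: 1× n (aromatic, H0) → no; 6× c (aromatic, H0) → no; 2× C (H0) → match; 3× O (H0) → no; 3× C (H3) → no; 5× c (aromatic, H1) → no; 1× N (H2) → no; 1× N (H1) → no.
That gives 2 matching atoms.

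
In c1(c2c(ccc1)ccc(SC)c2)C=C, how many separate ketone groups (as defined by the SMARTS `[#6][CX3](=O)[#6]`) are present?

0

[#6][CX3](=O)[#6] is the SMARTS for a ketone: a carbonyl carbon (no H) flanked by two carbons.
No fragment in the molecule satisfies every constraint, giving 0 matches.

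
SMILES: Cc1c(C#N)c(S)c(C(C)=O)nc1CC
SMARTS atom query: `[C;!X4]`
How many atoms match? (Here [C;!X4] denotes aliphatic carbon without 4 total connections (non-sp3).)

Check the 15 heavy atoms by environment: 1× n (aromatic, X2) → no; 5× c (aromatic, X3) → no; 1× S (X2) → no; 1× C (X3) → match; 1× O (X1) → no; 4× C (X4) → no; 1× C (X2) → match; 1× N (X1) → no.
Summing the matching environments: 1 + 1 = 2 matching atoms.

2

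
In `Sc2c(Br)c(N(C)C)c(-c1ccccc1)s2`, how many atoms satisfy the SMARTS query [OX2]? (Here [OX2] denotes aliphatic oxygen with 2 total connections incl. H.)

The query [OX2] means: aliphatic oxygen with two total connections — ether, hydroxyl, or ester single-bond O.
Check the 16 heavy atoms by environment: 1× s (aromatic, X2) → no; 10× c (aromatic, X3) → no; 1× S (X2) → no; 1× Br (X1) → no; 1× N (X3) → no; 2× C (X4) → no.
No environment satisfies the query, so 0 matching atoms.

0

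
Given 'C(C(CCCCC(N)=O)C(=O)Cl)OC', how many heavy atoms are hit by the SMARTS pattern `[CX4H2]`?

5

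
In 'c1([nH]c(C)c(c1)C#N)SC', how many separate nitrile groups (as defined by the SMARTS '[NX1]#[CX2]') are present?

[NX1]#[CX2] is the SMARTS for a nitrile: a nitrogen triple-bonded to a two-connected carbon.
Exactly one fragment in the molecule meets all constraints, giving 1 match.

1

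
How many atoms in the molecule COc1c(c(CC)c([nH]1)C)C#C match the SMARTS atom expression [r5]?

5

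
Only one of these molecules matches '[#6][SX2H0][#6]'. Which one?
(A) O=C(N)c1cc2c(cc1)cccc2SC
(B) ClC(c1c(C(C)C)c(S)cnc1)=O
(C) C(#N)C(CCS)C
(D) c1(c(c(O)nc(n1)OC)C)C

A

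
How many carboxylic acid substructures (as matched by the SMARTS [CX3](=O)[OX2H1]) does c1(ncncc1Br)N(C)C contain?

[CX3](=O)[OX2H1] is the SMARTS for a carboxylic acid: an sp2 carbon double-bonded to O and single-bonded to an -OH oxygen.
No fragment in the molecule satisfies every constraint, giving 0 matches.

0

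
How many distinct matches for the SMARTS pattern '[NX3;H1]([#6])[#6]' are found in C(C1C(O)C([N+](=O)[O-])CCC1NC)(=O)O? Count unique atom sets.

1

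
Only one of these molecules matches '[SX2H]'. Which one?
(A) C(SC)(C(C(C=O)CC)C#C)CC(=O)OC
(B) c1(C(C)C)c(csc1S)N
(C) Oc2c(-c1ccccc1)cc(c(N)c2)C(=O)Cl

B

[SX2H] describes an aliphatic sulfur with two connections, one being H (a thiol).
(A) has a methylthio ether (-SCH3) but the sulfur has H0 (bonded to two carbons), not H1.
(B) contains a thiol (-SH), which satisfies every atom and bond constraint.
(C) has a hydroxyl group (-OH) but it is an -OH, not an -SH.
So the answer is (B).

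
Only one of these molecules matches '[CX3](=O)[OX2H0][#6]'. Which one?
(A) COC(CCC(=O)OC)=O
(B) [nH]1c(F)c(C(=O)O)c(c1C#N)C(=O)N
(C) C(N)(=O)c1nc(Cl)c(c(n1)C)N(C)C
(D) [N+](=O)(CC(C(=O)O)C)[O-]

[CX3](=O)[OX2H0][#6] describes a carbonyl carbon bonded to an oxygen that is itself bonded to carbon (no H on that O) (an ester).
(A) contains a methyl-ester group (-C(=O)OCH3), which satisfies every atom and bond constraint.
(B) has a primary amide (-C(=O)NH2) but the carbonyl is bonded to N, not to an O-C linkage.
(C) has a primary amide (-C(=O)NH2) but the carbonyl is bonded to N, not to an O-C linkage.
(D) has a carboxylic acid group (-C(=O)OH) but the singly-bonded O carries H (OX2H1, not H0).
So the answer is (A).

A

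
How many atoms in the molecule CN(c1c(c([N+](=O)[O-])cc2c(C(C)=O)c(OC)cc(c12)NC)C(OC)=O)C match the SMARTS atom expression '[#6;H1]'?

The query [#6;H1] means: any carbon bearing exactly one hydrogen.
Check the 27 heavy atoms by environment: 8× c (aromatic, H0) → no; 2× c (aromatic, H1) → match; 1× N (H1) → no; 6× C (H3) → no; 2× C (H0) → no; 5× O (H0) → no; 1× N (H0) → no; 1× N (charge +1, H0) → no; 1× O (charge -1, H0) → no.
That gives 2 matching atoms.

2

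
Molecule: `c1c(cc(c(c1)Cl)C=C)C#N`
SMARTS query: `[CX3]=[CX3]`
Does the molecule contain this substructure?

The pattern [CX3]=[CX3] describes a non-aromatic C=C double bond between two sp2 carbons — an alkene.
The molecule carries a vinyl group (-CH=CH2), whose atoms satisfy every constraint of the query, so the pattern matches.

Yes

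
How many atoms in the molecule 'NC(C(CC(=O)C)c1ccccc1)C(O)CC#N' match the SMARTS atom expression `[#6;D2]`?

8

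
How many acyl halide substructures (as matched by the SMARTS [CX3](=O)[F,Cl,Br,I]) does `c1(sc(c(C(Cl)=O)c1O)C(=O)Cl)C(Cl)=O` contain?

3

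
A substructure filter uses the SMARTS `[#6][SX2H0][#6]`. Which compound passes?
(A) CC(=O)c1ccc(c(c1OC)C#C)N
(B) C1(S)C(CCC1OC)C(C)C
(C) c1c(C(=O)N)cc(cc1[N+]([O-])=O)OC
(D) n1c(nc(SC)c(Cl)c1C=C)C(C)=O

D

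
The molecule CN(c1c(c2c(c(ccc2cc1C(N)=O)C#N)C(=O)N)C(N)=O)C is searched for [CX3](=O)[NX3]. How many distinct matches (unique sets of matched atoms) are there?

[CX3](=O)[NX3] is the SMARTS for an amide: a carbonyl carbon bonded to a trivalent nitrogen.
The molecule carries 3 separate instances of a primary amide (-C(=O)NH2) meeting every constraint; each maps to a distinct set of atoms, giving 3 matches.

3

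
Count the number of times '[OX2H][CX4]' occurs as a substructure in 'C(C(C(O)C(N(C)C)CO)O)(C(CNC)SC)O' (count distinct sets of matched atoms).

4

[OX2H][CX4] is the SMARTS for an aliphatic alcohol: a hydroxyl oxygen bound to an sp3 (X4) carbon.
The molecule carries 4 separate instances of a hydroxyl group (-OH) meeting every constraint; each maps to a distinct set of atoms, giving 4 matches.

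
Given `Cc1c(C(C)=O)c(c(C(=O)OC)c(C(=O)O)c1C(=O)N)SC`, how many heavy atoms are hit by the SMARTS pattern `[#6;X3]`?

10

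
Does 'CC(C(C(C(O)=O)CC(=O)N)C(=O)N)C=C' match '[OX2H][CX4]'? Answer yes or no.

No

The pattern [OX2H][CX4] describes a hydroxyl oxygen bound to an sp3 (X4) carbon — an aliphatic alcohol.
The closest candidate here is a carboxylic acid group (-C(=O)OH), but the -OH is on a CX3 carbonyl carbon, not a CX4 carbon. No other fragment satisfies the full query, so there is no match.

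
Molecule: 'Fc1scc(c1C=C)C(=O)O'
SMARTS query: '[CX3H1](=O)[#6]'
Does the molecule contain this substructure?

The pattern [CX3H1](=O)[#6] describes an sp2 carbon with one H, double-bonded to O and single-bonded to carbon — an aldehyde.
The closest candidate here is a carboxylic acid group (-C(=O)OH), but the carbonyl carbon has H0 and is bonded to O, not H1. No other fragment satisfies the full query, so there is no match.

No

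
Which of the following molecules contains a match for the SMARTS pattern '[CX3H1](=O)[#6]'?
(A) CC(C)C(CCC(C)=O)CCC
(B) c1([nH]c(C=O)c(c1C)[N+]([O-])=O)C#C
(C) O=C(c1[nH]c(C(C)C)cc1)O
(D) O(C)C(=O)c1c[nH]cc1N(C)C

B

[CX3H1](=O)[#6] describes an sp2 carbon with one H, double-bonded to O and single-bonded to carbon (an aldehyde).
(A) has an acetyl/ketone group (-C(=O)CH3) but the carbonyl carbon has H0 (two carbon neighbours), not H1.
(B) contains an aldehyde (-CHO), which satisfies every atom and bond constraint.
(C) has a carboxylic acid group (-C(=O)OH) but the carbonyl carbon has H0 and is bonded to O, not H1.
(D) has a methyl-ester group (-C(=O)OCH3) but the carbonyl carbon has H0, not H1.
So the answer is (B).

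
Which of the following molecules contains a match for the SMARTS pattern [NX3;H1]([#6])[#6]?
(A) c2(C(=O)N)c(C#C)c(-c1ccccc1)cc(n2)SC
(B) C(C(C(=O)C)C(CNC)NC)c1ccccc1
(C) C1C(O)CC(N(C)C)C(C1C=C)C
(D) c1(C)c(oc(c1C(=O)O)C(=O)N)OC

[NX3;H1]([#6])[#6] describes a trivalent nitrogen with one H, bonded to two carbons (a secondary amine).
(A) has a primary amide (-C(=O)NH2) but the -C(=O)NH2 nitrogen has H2, not H1.
(B) contains an N-methylamino group (-NHCH3), which satisfies every atom and bond constraint.
(C) has a dimethylamino group (-N(CH3)2) but the nitrogen has H0, not H1.
(D) has a primary amide (-C(=O)NH2) but the -C(=O)NH2 nitrogen has H2, not H1.
So the answer is (B).

B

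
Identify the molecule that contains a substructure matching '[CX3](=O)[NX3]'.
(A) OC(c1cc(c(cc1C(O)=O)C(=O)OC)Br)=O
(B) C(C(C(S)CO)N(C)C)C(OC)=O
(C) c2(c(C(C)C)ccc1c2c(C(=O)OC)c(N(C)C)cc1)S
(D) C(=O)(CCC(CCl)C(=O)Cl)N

D

[CX3](=O)[NX3] describes a carbonyl carbon bonded to a trivalent nitrogen (an amide).
(A) has a methyl-ester group (-C(=O)OCH3) but the carbonyl is bonded to O, not to an NX3 nitrogen.
(B) has a methyl-ester group (-C(=O)OCH3) but the carbonyl is bonded to O, not to an NX3 nitrogen.
(C) has a methyl-ester group (-C(=O)OCH3) but the carbonyl is bonded to O, not to an NX3 nitrogen.
(D) contains a primary amide (-C(=O)NH2), which satisfies every atom and bond constraint.
So the answer is (D).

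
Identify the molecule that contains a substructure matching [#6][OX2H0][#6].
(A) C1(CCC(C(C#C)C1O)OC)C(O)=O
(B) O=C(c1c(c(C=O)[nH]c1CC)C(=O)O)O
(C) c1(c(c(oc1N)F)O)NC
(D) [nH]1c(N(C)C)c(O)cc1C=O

[#6][OX2H0][#6] describes an aliphatic oxygen bridging two carbons with no H on the oxygen (an ether).
(A) contains a methoxy ether (-OCH3), which satisfies every atom and bond constraint.
(B) has a carboxylic acid group (-C(=O)OH) but the -OH oxygen has H1; the =O is OX1, not OX2.
(C) has a hydroxyl group (-OH) but the oxygen has H1, not H0 bridging two carbons.
(D) has a hydroxyl group (-OH) but the oxygen has H1, not H0 bridging two carbons.
So the answer is (A).

A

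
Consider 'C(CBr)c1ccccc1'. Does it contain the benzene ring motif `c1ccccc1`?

Yes

The pattern c1ccccc1 describes six aromatic carbons in a ring — a benzene ring.
The molecule carries a phenyl ring, whose atoms satisfy every constraint of the query, so the pattern matches.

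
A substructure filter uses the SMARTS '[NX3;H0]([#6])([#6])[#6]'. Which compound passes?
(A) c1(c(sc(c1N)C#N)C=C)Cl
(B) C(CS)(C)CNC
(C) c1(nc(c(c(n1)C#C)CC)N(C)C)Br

C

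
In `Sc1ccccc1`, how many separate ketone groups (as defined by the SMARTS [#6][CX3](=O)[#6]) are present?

[#6][CX3](=O)[#6] is the SMARTS for a ketone: a carbonyl carbon (no H) flanked by two carbons.
No fragment in the molecule satisfies every constraint, giving 0 matches.

0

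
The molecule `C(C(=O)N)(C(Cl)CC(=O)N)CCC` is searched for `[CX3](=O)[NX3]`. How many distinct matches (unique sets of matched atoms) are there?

2

[CX3](=O)[NX3] is the SMARTS for an amide: a carbonyl carbon bonded to a trivalent nitrogen.
The molecule carries 2 separate instances of a primary amide (-C(=O)NH2) meeting every constraint; each maps to a distinct set of atoms, giving 2 matches.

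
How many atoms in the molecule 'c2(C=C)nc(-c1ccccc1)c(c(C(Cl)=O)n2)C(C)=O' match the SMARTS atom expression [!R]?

The query [!R] means: !R matches any atom not in a ring.
Check the 20 heavy atoms by environment: 2× n (aromatic, in 6-ring) → no; 10× c (aromatic, in 6-ring) → no; 5× C (acyclic) → match; 2× O (acyclic) → match; 1× Cl (acyclic) → match.
Summing the matching environments: 5 + 2 + 1 = 8 matching atoms.

8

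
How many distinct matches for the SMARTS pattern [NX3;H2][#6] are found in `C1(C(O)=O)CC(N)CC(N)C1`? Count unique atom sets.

2

[NX3;H2][#6] is the SMARTS for a primary amine: a trivalent nitrogen with two H attached to carbon.
The molecule carries 2 separate instances of a primary amino group (-NH2) meeting every constraint; each maps to a distinct set of atoms, giving 2 matches.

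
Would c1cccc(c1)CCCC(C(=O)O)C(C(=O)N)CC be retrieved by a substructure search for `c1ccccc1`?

Yes

The pattern c1ccccc1 describes six aromatic carbons in a ring — a benzene ring.
The molecule carries a phenyl ring, whose atoms satisfy every constraint of the query, so the pattern matches.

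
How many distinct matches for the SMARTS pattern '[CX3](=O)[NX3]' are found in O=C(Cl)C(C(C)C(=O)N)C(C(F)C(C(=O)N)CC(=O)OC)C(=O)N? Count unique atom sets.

3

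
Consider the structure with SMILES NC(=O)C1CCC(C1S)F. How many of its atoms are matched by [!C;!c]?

The query [!C;!c] means: neither aliphatic nor aromatic carbon — same as [!#6].
Check the 10 heavy atoms by environment: 6× C → no; 1× O → match; 1× N → match; 1× F → match; 1× S → match.
Summing the matching environments: 1 + 1 + 1 + 1 = 4 matching atoms.

4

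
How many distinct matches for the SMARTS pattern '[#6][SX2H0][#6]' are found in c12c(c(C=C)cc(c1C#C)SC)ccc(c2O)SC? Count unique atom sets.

2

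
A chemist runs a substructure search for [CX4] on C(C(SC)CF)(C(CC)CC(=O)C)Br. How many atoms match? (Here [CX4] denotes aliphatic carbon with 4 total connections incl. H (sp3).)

9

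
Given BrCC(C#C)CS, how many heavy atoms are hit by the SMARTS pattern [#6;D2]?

3

Check the 7 heavy atoms by environment: 3× C (D2) → match; 1× C (D3) → no; 1× Br (D1) → no; 1× S (D1) → no; 1× C (D1) → no.
That gives 3 matching atoms.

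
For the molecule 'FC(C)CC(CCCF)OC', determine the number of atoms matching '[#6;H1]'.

2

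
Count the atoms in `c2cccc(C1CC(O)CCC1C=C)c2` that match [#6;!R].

2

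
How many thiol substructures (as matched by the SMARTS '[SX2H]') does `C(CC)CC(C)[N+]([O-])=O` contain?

0

[SX2H] is the SMARTS for a thiol: an aliphatic sulfur with two connections, one being H.
No fragment in the molecule satisfies every constraint, giving 0 matches.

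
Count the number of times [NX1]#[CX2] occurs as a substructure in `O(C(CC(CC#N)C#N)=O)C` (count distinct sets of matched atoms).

2

[NX1]#[CX2] is the SMARTS for a nitrile: a nitrogen triple-bonded to a two-connected carbon.
The molecule carries 2 separate instances of a nitrile (-C#N) meeting every constraint; each maps to a distinct set of atoms, giving 2 matches.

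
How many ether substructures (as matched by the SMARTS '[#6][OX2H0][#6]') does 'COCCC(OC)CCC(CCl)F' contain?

2

[#6][OX2H0][#6] is the SMARTS for an ether: an aliphatic oxygen bridging two carbons with no H on the oxygen.
The molecule carries 2 separate instances of a methoxy ether (-OCH3) meeting every constraint; each maps to a distinct set of atoms, giving 2 matches.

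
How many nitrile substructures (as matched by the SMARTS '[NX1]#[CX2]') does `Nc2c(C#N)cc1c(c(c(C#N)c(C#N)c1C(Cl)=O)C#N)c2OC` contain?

[NX1]#[CX2] is the SMARTS for a nitrile: a nitrogen triple-bonded to a two-connected carbon.
The molecule carries 4 separate instances of a nitrile (-C#N) meeting every constraint; each maps to a distinct set of atoms, giving 4 matches.

4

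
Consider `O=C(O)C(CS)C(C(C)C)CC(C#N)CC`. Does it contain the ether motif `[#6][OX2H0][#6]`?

No

The pattern [#6][OX2H0][#6] describes an aliphatic oxygen bridging two carbons with no H on the oxygen — an ether.
The closest candidate here is a carboxylic acid group (-C(=O)OH), but the -OH oxygen has H1; the =O is OX1, not OX2. No other fragment satisfies the full query, so there is no match.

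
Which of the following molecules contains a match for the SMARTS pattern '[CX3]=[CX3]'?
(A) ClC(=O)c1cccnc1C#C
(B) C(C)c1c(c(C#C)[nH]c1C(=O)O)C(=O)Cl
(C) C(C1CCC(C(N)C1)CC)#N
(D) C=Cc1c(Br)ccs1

D

[CX3]=[CX3] describes a non-aromatic C=C double bond between two sp2 carbons (an alkene).
(A) has an ethynyl group (-C#CH) but the C-C bond is a triple bond, not a double bond.
(B) has an ethynyl group (-C#CH) but the C-C bond is a triple bond, not a double bond.
(C) has an ethyl group (-CH2CH3) but its C-C bond is a single bond between CX4 carbons, not CX3=CX3.
(D) contains a vinyl group (-CH=CH2), which satisfies every atom and bond constraint.
So the answer is (D).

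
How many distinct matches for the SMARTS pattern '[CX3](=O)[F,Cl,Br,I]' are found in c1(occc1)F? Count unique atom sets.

0

[CX3](=O)[F,Cl,Br,I] is the SMARTS for an acyl halide: a carbonyl carbon bonded to a halogen.
No fragment in the molecule satisfies every constraint, giving 0 matches.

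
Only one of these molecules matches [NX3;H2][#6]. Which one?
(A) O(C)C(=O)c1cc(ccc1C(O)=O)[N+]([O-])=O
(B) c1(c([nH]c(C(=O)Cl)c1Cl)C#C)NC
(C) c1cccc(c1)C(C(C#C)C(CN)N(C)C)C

C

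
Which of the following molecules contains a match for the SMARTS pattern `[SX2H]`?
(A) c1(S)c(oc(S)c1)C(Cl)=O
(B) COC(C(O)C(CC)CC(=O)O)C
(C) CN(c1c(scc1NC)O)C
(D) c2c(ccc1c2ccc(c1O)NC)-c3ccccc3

A

[SX2H] describes an aliphatic sulfur with two connections, one being H (a thiol).
(A) contains a thiol (-SH), which satisfies every atom and bond constraint.
(B) has a hydroxyl group (-OH) but it is an -OH, not an -SH.
(C) has a hydroxyl group (-OH) but it is an -OH, not an -SH.
(D) has a hydroxyl group (-OH) but it is an -OH, not an -SH.
So the answer is (A).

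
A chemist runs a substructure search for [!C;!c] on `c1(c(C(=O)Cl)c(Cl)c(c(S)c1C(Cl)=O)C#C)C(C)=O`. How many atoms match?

The query [!C;!c] means: neither aliphatic nor aromatic carbon — same as [!#6].
Check the 19 heavy atoms by environment: 6× c (aromatic) → no; 6× C → no; 3× O → match; 3× Cl → match; 1× S → match.
Summing the matching environments: 3 + 3 + 1 = 7 matching atoms.

7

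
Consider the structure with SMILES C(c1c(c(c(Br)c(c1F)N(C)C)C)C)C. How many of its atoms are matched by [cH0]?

The query [cH0] means: aromatic carbon with no attached hydrogen (substituted or ring-fusion).
Check the 15 heavy atoms by environment: 6× c (aromatic, H0) → match; 5× C (H3) → no; 1× F (H0) → no; 1× C (H2) → no; 1× Br (H0) → no; 1× N (H0) → no.
That gives 6 matching atoms.

6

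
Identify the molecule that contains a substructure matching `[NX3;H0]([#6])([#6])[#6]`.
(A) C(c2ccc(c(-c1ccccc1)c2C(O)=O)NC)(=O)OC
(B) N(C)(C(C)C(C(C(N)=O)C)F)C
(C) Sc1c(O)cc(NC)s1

B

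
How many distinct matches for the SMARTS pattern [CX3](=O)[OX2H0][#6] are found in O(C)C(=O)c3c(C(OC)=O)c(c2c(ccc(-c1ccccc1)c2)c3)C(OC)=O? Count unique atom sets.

3

[CX3](=O)[OX2H0][#6] is the SMARTS for an ester: a carbonyl carbon bonded to an oxygen that is itself bonded to carbon (no H on that O).
The molecule carries 3 separate instances of a methyl-ester group (-C(=O)OCH3) meeting every constraint; each maps to a distinct set of atoms, giving 3 matches.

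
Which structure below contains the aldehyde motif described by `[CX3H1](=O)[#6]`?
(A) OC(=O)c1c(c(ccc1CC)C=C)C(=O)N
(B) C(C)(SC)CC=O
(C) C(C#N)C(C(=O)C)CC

[CX3H1](=O)[#6] describes an sp2 carbon with one H, double-bonded to O and single-bonded to carbon (an aldehyde).
(A) has a carboxylic acid group (-C(=O)OH) but the carbonyl carbon has H0 and is bonded to O, not H1.
(B) contains an aldehyde (-CHO), which satisfies every atom and bond constraint.
(C) has an acetyl/ketone group (-C(=O)CH3) but the carbonyl carbon has H0 (two carbon neighbours), not H1.
So the answer is (B).

B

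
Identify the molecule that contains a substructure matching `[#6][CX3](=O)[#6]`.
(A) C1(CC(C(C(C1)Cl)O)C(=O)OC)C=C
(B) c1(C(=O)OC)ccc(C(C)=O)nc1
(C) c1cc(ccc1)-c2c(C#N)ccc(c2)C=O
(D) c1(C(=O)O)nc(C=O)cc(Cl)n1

B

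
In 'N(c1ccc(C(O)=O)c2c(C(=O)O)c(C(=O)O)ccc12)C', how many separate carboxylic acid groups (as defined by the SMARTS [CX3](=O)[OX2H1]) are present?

3

[CX3](=O)[OX2H1] is the SMARTS for a carboxylic acid: an sp2 carbon double-bonded to O and single-bonded to an -OH oxygen.
The molecule carries 3 separate instances of a carboxylic acid group (-C(=O)OH) meeting every constraint; each maps to a distinct set of atoms, giving 3 matches.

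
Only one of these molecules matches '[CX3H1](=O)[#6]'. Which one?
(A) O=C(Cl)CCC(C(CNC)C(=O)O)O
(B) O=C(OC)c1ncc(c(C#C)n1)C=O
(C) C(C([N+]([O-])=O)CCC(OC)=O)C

B

[CX3H1](=O)[#6] describes an sp2 carbon with one H, double-bonded to O and single-bonded to carbon (an aldehyde).
(A) has a carboxylic acid group (-C(=O)OH) but the carbonyl carbon has H0 and is bonded to O, not H1.
(B) contains an aldehyde (-CHO), which satisfies every atom and bond constraint.
(C) has a methyl-ester group (-C(=O)OCH3) but the carbonyl carbon has H0, not H1.
So the answer is (B).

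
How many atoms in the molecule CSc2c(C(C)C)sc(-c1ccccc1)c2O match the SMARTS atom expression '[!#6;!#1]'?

The query [!#6;!#1] means: not carbon and not hydrogen — any heteroatom.
Check the 17 heavy atoms by environment: 1× s (aromatic) → match; 10× c (aromatic) → no; 1× O → match; 1× S → match; 4× C → no.
Summing the matching environments: 1 + 1 + 1 = 3 matching atoms.

3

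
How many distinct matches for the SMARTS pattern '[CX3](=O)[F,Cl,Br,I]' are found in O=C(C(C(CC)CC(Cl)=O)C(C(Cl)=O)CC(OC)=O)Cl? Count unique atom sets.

3

[CX3](=O)[F,Cl,Br,I] is the SMARTS for an acyl halide: a carbonyl carbon bonded to a halogen.
The molecule carries 3 separate instances of an acyl chloride (-C(=O)Cl) meeting every constraint; each maps to a distinct set of atoms, giving 3 matches.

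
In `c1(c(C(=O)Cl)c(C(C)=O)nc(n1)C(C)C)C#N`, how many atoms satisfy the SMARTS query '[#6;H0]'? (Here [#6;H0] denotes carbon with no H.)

The query [#6;H0] means: any carbon with no attached hydrogen.
Check the 17 heavy atoms by environment: 2× n (aromatic, H0) → no; 4× c (aromatic, H0) → match; 3× C (H0) → match; 2× O (H0) → no; 1× Cl (H0) → no; 1× C (H1) → no; 3× C (H3) → no; 1× N (H0) → no.
Summing the matching environments: 4 + 3 = 7 matching atoms.

7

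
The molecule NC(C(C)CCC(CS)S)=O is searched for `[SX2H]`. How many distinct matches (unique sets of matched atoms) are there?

2

[SX2H] is the SMARTS for a thiol: an aliphatic sulfur with two connections, one being H.
The molecule carries 2 separate instances of a thiol (-SH) meeting every constraint; each maps to a distinct set of atoms, giving 2 matches.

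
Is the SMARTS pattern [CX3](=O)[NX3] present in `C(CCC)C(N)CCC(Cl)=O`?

No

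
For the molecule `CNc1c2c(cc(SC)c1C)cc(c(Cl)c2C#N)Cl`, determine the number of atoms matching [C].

The query [C] means: uppercase C matches aliphatic (non-aromatic) carbon only.
Check the 19 heavy atoms by environment: 10× c (aromatic) → no; 4× C → match; 2× N → no; 1× S → no; 2× Cl → no.
That gives 4 matching atoms.

4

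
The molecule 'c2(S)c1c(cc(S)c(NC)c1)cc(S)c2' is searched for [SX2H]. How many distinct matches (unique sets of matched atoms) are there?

3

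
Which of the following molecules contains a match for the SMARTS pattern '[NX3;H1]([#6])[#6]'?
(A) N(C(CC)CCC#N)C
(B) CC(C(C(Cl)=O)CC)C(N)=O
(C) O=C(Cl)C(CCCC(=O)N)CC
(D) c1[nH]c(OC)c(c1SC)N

A

[NX3;H1]([#6])[#6] describes a trivalent nitrogen with one H, bonded to two carbons (a secondary amine).
(A) contains an N-methylamino group (-NHCH3), which satisfies every atom and bond constraint.
(B) has a primary amide (-C(=O)NH2) but the -C(=O)NH2 nitrogen has H2, not H1.
(C) has a primary amide (-C(=O)NH2) but the -C(=O)NH2 nitrogen has H2, not H1.
(D) has a primary amino group (-NH2) but the nitrogen has H2 and only one carbon neighbour.
So the answer is (A).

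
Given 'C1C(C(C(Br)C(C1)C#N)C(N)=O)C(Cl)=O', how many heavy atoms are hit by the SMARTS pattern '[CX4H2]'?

2

Check the 15 heavy atoms by environment: 2× C (H2, X4) → match; 4× C (H1, X4) → no; 1× C (H0, X2) → no; 1× N (H0, X1) → no; 1× Br (H0, X1) → no; 2× C (H0, X3) → no; 2× O (H0, X1) → no; 1× Cl (H0, X1) → no; 1× N (H2, X3) → no.
That gives 2 matching atoms.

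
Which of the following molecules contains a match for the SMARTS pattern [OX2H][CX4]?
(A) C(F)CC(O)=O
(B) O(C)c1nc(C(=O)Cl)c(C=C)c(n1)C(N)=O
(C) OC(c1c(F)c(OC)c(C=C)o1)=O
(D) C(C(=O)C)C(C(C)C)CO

[OX2H][CX4] describes a hydroxyl oxygen bound to an sp3 (X4) carbon (an aliphatic alcohol).
(A) has a carboxylic acid group (-C(=O)OH) but the -OH is on a CX3 carbonyl carbon, not a CX4 carbon.
(B) has a methoxy ether (-OCH3) but the oxygen has H0 (ether), not H1.
(C) has a methoxy ether (-OCH3) but the oxygen has H0 (ether), not H1.
(D) contains a hydroxyl group (-OH), which satisfies every atom and bond constraint.
So the answer is (D).

D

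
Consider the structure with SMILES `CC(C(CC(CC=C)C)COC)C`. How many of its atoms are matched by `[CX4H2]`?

The query [CX4H2] means: sp3 carbon (X4) with exactly two hydrogens.
Check the 13 heavy atoms by environment: 3× C (H2, X4) → match; 3× C (H1, X4) → no; 1× C (H1, X3) → no; 1× C (H2, X3) → no; 1× O (H0, X2) → no; 4× C (H3, X4) → no.
That gives 3 matching atoms.

3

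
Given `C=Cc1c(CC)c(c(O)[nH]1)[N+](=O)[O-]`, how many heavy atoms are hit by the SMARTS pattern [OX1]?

Check the 13 heavy atoms by environment: 1× n (aromatic, X3) → no; 4× c (aromatic, X3) → no; 2× C (X3) → no; 2× C (X4) → no; 1× N (charge +1, X3) → no; 1× O (charge -1, X1) → match; 1× O (X1) → match; 1× O (X2) → no.
Summing the matching environments: 1 + 1 = 2 matching atoms.

2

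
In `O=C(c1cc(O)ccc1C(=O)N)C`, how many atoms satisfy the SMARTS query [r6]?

6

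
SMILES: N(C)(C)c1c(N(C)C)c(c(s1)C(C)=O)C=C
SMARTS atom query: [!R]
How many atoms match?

11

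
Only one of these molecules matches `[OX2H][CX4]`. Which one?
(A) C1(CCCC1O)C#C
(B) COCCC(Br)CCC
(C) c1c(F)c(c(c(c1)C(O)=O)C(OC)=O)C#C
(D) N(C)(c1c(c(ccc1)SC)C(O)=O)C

A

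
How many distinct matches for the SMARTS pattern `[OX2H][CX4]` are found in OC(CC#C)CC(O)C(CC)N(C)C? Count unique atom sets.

[OX2H][CX4] is the SMARTS for an aliphatic alcohol: a hydroxyl oxygen bound to an sp3 (X4) carbon.
The molecule carries 2 separate instances of a hydroxyl group (-OH) meeting every constraint; each maps to a distinct set of atoms, giving 2 matches.

2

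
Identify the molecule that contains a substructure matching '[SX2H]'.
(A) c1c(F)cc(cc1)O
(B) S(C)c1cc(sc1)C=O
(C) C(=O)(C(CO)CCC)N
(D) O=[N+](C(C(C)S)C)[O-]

D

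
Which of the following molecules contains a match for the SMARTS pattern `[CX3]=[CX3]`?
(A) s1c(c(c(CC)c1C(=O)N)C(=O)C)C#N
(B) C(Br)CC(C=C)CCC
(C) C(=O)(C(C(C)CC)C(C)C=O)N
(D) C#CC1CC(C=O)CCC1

[CX3]=[CX3] describes a non-aromatic C=C double bond between two sp2 carbons (an alkene).
(A) has an ethyl group (-CH2CH3) but its C-C bond is a single bond between CX4 carbons, not CX3=CX3.
(B) contains a vinyl group (-CH=CH2), which satisfies every atom and bond constraint.
(C) has an ethyl group (-CH2CH3) but its C-C bond is a single bond between CX4 carbons, not CX3=CX3.
(D) has an ethynyl group (-C#CH) but the C-C bond is a triple bond, not a double bond.
So the answer is (B).

B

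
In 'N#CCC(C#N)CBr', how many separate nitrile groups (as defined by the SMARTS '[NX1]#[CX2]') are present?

2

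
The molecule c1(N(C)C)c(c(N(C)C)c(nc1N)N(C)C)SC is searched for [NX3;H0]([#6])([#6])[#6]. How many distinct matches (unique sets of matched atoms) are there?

3

[NX3;H0]([#6])([#6])[#6] is the SMARTS for a tertiary amine: a trivalent nitrogen with no H, bonded to three carbons.
The molecule carries 3 separate instances of a dimethylamino group (-N(CH3)2) meeting every constraint; each maps to a distinct set of atoms, giving 3 matches.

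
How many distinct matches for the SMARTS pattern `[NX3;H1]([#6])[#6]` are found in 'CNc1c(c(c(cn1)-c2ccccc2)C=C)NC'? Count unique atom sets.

2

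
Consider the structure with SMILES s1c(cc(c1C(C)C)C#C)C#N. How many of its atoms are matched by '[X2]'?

The query [X2] means: any atom with exactly two total connections (bonds + H).
Check the 12 heavy atoms by environment: 1× s (aromatic, X2) → match; 4× c (aromatic, X3) → no; 3× C (X2) → match; 1× N (X1) → no; 3× C (X4) → no.
Summing the matching environments: 1 + 3 = 4 matching atoms.

4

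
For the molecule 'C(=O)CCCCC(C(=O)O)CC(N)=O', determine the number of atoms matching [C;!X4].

Check the 14 heavy atoms by environment: 6× C (X4) → no; 3× C (X3) → match; 3× O (X1) → no; 1× O (X2) → no; 1× N (X3) → no.
That gives 3 matching atoms.

3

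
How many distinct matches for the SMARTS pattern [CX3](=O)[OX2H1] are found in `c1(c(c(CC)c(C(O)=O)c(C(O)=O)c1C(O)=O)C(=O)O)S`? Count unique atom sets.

4

[CX3](=O)[OX2H1] is the SMARTS for a carboxylic acid: an sp2 carbon double-bonded to O and single-bonded to an -OH oxygen.
The molecule carries 4 separate instances of a carboxylic acid group (-C(=O)OH) meeting every constraint; each maps to a distinct set of atoms, giving 4 matches.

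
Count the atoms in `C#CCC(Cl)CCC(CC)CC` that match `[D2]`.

6

Check the 12 heavy atoms by environment: 6× C (D2) → match; 2× C (D3) → no; 3× C (D1) → no; 1× Cl (D1) → no.
That gives 6 matching atoms.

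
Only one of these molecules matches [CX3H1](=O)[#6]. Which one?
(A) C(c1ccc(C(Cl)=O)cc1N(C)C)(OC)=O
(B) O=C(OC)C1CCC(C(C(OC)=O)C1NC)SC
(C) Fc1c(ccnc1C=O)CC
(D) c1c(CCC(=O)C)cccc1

C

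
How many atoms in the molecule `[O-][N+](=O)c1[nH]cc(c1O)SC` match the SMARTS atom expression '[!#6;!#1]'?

The query [!#6;!#1] means: not carbon and not hydrogen — any heteroatom.
Check the 11 heavy atoms by environment: 1× n (aromatic) → match; 4× c (aromatic) → no; 1× S → match; 1× C → no; 2× O → match; 1× N (charge +1) → match; 1× O (charge -1) → match.
Summing the matching environments: 1 + 1 + 2 + 1 + 1 = 6 matching atoms.

6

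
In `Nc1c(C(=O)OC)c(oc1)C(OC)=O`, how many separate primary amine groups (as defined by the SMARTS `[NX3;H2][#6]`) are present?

[NX3;H2][#6] is the SMARTS for a primary amine: a trivalent nitrogen with two H attached to carbon.
Exactly one fragment in the molecule meets all constraints, giving 1 match.

1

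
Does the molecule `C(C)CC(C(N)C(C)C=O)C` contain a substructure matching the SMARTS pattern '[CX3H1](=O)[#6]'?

The pattern [CX3H1](=O)[#6] describes an sp2 carbon with one H, double-bonded to O and single-bonded to carbon — an aldehyde.
The molecule carries an aldehyde (-CHO), whose atoms satisfy every constraint of the query, so the pattern matches.

Yes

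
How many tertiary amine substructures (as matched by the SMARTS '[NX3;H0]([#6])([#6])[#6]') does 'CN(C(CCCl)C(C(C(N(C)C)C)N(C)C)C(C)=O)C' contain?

3

[NX3;H0]([#6])([#6])[#6] is the SMARTS for a tertiary amine: a trivalent nitrogen with no H, bonded to three carbons.
The molecule carries 3 separate instances of a dimethylamino group (-N(CH3)2) meeting every constraint; each maps to a distinct set of atoms, giving 3 matches.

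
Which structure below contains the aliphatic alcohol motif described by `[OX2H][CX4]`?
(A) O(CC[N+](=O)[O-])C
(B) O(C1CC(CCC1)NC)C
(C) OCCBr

[OX2H][CX4] describes a hydroxyl oxygen bound to an sp3 (X4) carbon (an aliphatic alcohol).
(A) has a methoxy ether (-OCH3) but the oxygen has H0 (ether), not H1.
(B) has a methoxy ether (-OCH3) but the oxygen has H0 (ether), not H1.
(C) contains a hydroxyl group (-OH), which satisfies every atom and bond constraint.
So the answer is (C).

C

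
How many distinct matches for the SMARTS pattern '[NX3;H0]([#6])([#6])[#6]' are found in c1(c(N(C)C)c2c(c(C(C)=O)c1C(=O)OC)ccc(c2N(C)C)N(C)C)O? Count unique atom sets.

3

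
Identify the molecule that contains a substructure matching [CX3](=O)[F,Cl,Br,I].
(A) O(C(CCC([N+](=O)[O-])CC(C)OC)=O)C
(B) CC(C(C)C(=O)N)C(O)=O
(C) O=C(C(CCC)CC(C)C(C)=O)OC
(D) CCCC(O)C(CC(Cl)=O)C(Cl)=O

D

[CX3](=O)[F,Cl,Br,I] describes a carbonyl carbon bonded to a halogen (an acyl halide).
(A) has a methyl-ester group (-C(=O)OCH3) but the carbonyl is bonded to -O-C, not to a halogen.
(B) has a carboxylic acid group (-C(=O)OH) but the carbonyl is bonded to -OH, not to a halogen.
(C) has a methyl-ester group (-C(=O)OCH3) but the carbonyl is bonded to -O-C, not to a halogen.
(D) contains an acyl chloride (-C(=O)Cl), which satisfies every atom and bond constraint.
So the answer is (D).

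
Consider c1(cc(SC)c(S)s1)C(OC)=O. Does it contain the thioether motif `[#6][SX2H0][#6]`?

Yes

The pattern [#6][SX2H0][#6] describes an aliphatic sulfur bridging two carbons with no H on the sulfur — a thioether.
The molecule carries a methylthio ether (-SCH3), whose atoms satisfy every constraint of the query, so the pattern matches.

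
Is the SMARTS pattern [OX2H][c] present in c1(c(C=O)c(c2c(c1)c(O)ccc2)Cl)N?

Yes

The pattern [OX2H][c] describes a hydroxyl oxygen attached to an aromatic carbon — a phenol.
The molecule carries a hydroxyl group (-OH), whose atoms satisfy every constraint of the query, so the pattern matches.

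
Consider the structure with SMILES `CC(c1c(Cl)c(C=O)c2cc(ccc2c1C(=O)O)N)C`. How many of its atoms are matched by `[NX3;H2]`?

The query [NX3;H2] means: aliphatic N with 3 total connections, two of them H — an -NH2 nitrogen (amine or amide).
Check the 20 heavy atoms by environment: 7× c (aromatic, H0, X3) → no; 3× c (aromatic, H1, X3) → no; 1× C (H1, X3) → no; 2× O (H0, X1) → no; 1× N (H2, X3) → match; 1× C (H0, X3) → no; 1× O (H1, X2) → no; 1× C (H1, X4) → no; 2× C (H3, X4) → no; 1× Cl (H0, X1) → no.
That gives 1 matching atom.

1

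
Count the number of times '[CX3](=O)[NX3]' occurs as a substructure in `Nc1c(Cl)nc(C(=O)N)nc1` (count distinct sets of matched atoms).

1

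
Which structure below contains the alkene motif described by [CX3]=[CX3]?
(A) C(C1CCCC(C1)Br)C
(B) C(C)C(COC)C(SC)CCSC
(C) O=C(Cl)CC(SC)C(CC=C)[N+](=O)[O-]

C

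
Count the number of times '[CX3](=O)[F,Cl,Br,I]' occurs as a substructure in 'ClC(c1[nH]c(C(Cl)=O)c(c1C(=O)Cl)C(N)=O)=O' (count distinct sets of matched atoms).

3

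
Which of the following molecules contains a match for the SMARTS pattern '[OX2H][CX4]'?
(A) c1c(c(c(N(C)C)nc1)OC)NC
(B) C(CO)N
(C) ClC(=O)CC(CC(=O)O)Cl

B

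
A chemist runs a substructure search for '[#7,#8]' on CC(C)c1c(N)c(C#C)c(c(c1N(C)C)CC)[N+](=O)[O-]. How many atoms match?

The query [#7,#8] means: nitrogen or oxygen (comma = OR).
Check the 20 heavy atoms by environment: 6× c (aromatic) → no; 9× C → no; 1× N (charge +1) → match; 1× O (charge -1) → match; 1× O → match; 2× N → match.
Summing the matching environments: 1 + 1 + 1 + 2 = 5 matching atoms.

5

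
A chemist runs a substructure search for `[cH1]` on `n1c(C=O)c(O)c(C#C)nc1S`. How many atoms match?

0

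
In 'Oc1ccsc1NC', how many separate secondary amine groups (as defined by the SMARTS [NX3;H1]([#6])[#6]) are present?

1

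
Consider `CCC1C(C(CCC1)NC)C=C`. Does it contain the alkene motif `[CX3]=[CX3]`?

Yes

The pattern [CX3]=[CX3] describes a non-aromatic C=C double bond between two sp2 carbons — an alkene.
The molecule carries a vinyl group (-CH=CH2), whose atoms satisfy every constraint of the query, so the pattern matches.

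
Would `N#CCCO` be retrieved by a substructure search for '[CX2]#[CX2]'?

The pattern [CX2]#[CX2] describes a carbon-carbon triple bond — an alkyne.
The closest candidate here is a nitrile (-C#N), but the triple bond is C#N, not C#C. No other fragment satisfies the full query, so there is no match.

No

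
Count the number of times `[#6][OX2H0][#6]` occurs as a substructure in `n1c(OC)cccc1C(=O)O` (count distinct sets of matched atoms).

[#6][OX2H0][#6] is the SMARTS for an ether: an aliphatic oxygen bridging two carbons with no H on the oxygen.
Exactly one fragment in the molecule meets all constraints, giving 1 match.

1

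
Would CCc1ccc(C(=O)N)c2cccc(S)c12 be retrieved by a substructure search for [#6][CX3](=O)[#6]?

No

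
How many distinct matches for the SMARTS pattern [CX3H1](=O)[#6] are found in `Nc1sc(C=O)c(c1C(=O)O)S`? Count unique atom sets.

1

[CX3H1](=O)[#6] is the SMARTS for an aldehyde: an sp2 carbon with one H, double-bonded to O and single-bonded to carbon.
Exactly one fragment in the molecule meets all constraints, giving 1 match.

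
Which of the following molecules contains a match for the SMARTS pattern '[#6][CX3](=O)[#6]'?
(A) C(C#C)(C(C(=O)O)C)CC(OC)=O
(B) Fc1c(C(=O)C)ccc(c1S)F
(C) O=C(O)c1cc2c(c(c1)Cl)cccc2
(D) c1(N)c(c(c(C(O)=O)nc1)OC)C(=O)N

B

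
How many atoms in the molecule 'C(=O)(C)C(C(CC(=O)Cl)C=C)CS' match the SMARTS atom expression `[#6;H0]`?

The query [#6;H0] means: any carbon with no attached hydrogen.
Check the 13 heavy atoms by environment: 3× C (H2) → no; 3× C (H1) → no; 2× C (H0) → match; 2× O (H0) → no; 1× C (H3) → no; 1× S (H1) → no; 1× Cl (H0) → no.
That gives 2 matching atoms.

2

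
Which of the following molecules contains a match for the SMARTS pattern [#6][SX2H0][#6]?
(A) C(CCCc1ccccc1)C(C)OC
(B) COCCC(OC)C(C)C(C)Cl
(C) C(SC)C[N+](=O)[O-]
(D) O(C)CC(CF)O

C

[#6][SX2H0][#6] describes an aliphatic sulfur bridging two carbons with no H on the sulfur (a thioether).
(A) has a methoxy ether (-OCH3) but the bridging atom is O, not S.
(B) has a methoxy ether (-OCH3) but the bridging atom is O, not S.
(C) contains a methylthio ether (-SCH3), which satisfies every atom and bond constraint.
(D) has a methoxy ether (-OCH3) but the bridging atom is O, not S.
So the answer is (C).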